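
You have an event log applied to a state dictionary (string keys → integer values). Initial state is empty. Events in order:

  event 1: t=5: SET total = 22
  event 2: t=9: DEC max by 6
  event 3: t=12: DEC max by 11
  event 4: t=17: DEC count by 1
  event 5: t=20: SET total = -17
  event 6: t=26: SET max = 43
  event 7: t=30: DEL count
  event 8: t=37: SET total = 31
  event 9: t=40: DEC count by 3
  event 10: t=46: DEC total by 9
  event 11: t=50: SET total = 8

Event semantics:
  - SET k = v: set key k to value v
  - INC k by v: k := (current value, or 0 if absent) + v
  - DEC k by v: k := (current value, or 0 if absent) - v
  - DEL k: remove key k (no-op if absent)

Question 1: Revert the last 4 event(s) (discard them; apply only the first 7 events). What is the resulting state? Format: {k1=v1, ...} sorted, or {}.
Keep first 7 events (discard last 4):
  after event 1 (t=5: SET total = 22): {total=22}
  after event 2 (t=9: DEC max by 6): {max=-6, total=22}
  after event 3 (t=12: DEC max by 11): {max=-17, total=22}
  after event 4 (t=17: DEC count by 1): {count=-1, max=-17, total=22}
  after event 5 (t=20: SET total = -17): {count=-1, max=-17, total=-17}
  after event 6 (t=26: SET max = 43): {count=-1, max=43, total=-17}
  after event 7 (t=30: DEL count): {max=43, total=-17}

Answer: {max=43, total=-17}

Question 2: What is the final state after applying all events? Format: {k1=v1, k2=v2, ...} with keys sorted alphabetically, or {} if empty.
Answer: {count=-3, max=43, total=8}

Derivation:
  after event 1 (t=5: SET total = 22): {total=22}
  after event 2 (t=9: DEC max by 6): {max=-6, total=22}
  after event 3 (t=12: DEC max by 11): {max=-17, total=22}
  after event 4 (t=17: DEC count by 1): {count=-1, max=-17, total=22}
  after event 5 (t=20: SET total = -17): {count=-1, max=-17, total=-17}
  after event 6 (t=26: SET max = 43): {count=-1, max=43, total=-17}
  after event 7 (t=30: DEL count): {max=43, total=-17}
  after event 8 (t=37: SET total = 31): {max=43, total=31}
  after event 9 (t=40: DEC count by 3): {count=-3, max=43, total=31}
  after event 10 (t=46: DEC total by 9): {count=-3, max=43, total=22}
  after event 11 (t=50: SET total = 8): {count=-3, max=43, total=8}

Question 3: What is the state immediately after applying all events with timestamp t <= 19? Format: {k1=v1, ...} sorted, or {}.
Apply events with t <= 19 (4 events):
  after event 1 (t=5: SET total = 22): {total=22}
  after event 2 (t=9: DEC max by 6): {max=-6, total=22}
  after event 3 (t=12: DEC max by 11): {max=-17, total=22}
  after event 4 (t=17: DEC count by 1): {count=-1, max=-17, total=22}

Answer: {count=-1, max=-17, total=22}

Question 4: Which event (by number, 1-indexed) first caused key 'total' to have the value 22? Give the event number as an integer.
Answer: 1

Derivation:
Looking for first event where total becomes 22:
  event 1: total (absent) -> 22  <-- first match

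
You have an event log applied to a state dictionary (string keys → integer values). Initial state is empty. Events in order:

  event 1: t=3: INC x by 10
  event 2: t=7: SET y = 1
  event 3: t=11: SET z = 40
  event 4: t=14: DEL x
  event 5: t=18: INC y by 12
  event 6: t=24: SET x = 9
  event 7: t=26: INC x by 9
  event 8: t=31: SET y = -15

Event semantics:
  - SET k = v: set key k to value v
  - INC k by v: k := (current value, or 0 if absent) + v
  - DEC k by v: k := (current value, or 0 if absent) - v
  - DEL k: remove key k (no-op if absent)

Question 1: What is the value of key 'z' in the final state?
Track key 'z' through all 8 events:
  event 1 (t=3: INC x by 10): z unchanged
  event 2 (t=7: SET y = 1): z unchanged
  event 3 (t=11: SET z = 40): z (absent) -> 40
  event 4 (t=14: DEL x): z unchanged
  event 5 (t=18: INC y by 12): z unchanged
  event 6 (t=24: SET x = 9): z unchanged
  event 7 (t=26: INC x by 9): z unchanged
  event 8 (t=31: SET y = -15): z unchanged
Final: z = 40

Answer: 40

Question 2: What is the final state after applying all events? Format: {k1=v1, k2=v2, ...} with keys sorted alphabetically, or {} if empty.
Answer: {x=18, y=-15, z=40}

Derivation:
  after event 1 (t=3: INC x by 10): {x=10}
  after event 2 (t=7: SET y = 1): {x=10, y=1}
  after event 3 (t=11: SET z = 40): {x=10, y=1, z=40}
  after event 4 (t=14: DEL x): {y=1, z=40}
  after event 5 (t=18: INC y by 12): {y=13, z=40}
  after event 6 (t=24: SET x = 9): {x=9, y=13, z=40}
  after event 7 (t=26: INC x by 9): {x=18, y=13, z=40}
  after event 8 (t=31: SET y = -15): {x=18, y=-15, z=40}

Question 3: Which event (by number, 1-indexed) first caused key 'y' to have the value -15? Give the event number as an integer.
Looking for first event where y becomes -15:
  event 2: y = 1
  event 3: y = 1
  event 4: y = 1
  event 5: y = 13
  event 6: y = 13
  event 7: y = 13
  event 8: y 13 -> -15  <-- first match

Answer: 8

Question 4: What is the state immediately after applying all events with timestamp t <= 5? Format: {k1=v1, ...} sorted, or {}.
Answer: {x=10}

Derivation:
Apply events with t <= 5 (1 events):
  after event 1 (t=3: INC x by 10): {x=10}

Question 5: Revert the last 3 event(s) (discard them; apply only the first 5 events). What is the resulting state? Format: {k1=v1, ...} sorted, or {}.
Keep first 5 events (discard last 3):
  after event 1 (t=3: INC x by 10): {x=10}
  after event 2 (t=7: SET y = 1): {x=10, y=1}
  after event 3 (t=11: SET z = 40): {x=10, y=1, z=40}
  after event 4 (t=14: DEL x): {y=1, z=40}
  after event 5 (t=18: INC y by 12): {y=13, z=40}

Answer: {y=13, z=40}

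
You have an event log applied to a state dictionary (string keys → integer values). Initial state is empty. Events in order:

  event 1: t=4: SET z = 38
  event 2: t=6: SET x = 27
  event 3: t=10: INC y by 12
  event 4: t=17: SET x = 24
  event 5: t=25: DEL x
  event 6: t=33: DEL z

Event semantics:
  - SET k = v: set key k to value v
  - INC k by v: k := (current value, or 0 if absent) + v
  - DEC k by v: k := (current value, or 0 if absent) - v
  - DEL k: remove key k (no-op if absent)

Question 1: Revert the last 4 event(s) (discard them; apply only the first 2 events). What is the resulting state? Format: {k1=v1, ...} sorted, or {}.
Answer: {x=27, z=38}

Derivation:
Keep first 2 events (discard last 4):
  after event 1 (t=4: SET z = 38): {z=38}
  after event 2 (t=6: SET x = 27): {x=27, z=38}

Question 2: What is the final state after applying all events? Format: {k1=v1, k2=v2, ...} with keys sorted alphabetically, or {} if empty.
  after event 1 (t=4: SET z = 38): {z=38}
  after event 2 (t=6: SET x = 27): {x=27, z=38}
  after event 3 (t=10: INC y by 12): {x=27, y=12, z=38}
  after event 4 (t=17: SET x = 24): {x=24, y=12, z=38}
  after event 5 (t=25: DEL x): {y=12, z=38}
  after event 6 (t=33: DEL z): {y=12}

Answer: {y=12}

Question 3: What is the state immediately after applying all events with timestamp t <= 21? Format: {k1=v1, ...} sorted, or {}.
Answer: {x=24, y=12, z=38}

Derivation:
Apply events with t <= 21 (4 events):
  after event 1 (t=4: SET z = 38): {z=38}
  after event 2 (t=6: SET x = 27): {x=27, z=38}
  after event 3 (t=10: INC y by 12): {x=27, y=12, z=38}
  after event 4 (t=17: SET x = 24): {x=24, y=12, z=38}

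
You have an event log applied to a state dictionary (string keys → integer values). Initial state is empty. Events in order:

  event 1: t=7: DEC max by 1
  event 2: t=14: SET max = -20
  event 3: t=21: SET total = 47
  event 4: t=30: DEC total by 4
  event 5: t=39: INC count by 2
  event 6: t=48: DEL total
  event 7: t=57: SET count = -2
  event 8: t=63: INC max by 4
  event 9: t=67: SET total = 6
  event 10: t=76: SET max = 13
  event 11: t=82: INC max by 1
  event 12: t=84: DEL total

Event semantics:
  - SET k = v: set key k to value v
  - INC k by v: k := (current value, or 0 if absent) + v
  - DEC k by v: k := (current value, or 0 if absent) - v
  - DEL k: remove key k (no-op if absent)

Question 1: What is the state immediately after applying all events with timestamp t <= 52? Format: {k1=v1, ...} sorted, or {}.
Answer: {count=2, max=-20}

Derivation:
Apply events with t <= 52 (6 events):
  after event 1 (t=7: DEC max by 1): {max=-1}
  after event 2 (t=14: SET max = -20): {max=-20}
  after event 3 (t=21: SET total = 47): {max=-20, total=47}
  after event 4 (t=30: DEC total by 4): {max=-20, total=43}
  after event 5 (t=39: INC count by 2): {count=2, max=-20, total=43}
  after event 6 (t=48: DEL total): {count=2, max=-20}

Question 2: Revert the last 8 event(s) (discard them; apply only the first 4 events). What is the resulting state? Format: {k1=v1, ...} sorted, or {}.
Keep first 4 events (discard last 8):
  after event 1 (t=7: DEC max by 1): {max=-1}
  after event 2 (t=14: SET max = -20): {max=-20}
  after event 3 (t=21: SET total = 47): {max=-20, total=47}
  after event 4 (t=30: DEC total by 4): {max=-20, total=43}

Answer: {max=-20, total=43}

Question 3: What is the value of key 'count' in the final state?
Answer: -2

Derivation:
Track key 'count' through all 12 events:
  event 1 (t=7: DEC max by 1): count unchanged
  event 2 (t=14: SET max = -20): count unchanged
  event 3 (t=21: SET total = 47): count unchanged
  event 4 (t=30: DEC total by 4): count unchanged
  event 5 (t=39: INC count by 2): count (absent) -> 2
  event 6 (t=48: DEL total): count unchanged
  event 7 (t=57: SET count = -2): count 2 -> -2
  event 8 (t=63: INC max by 4): count unchanged
  event 9 (t=67: SET total = 6): count unchanged
  event 10 (t=76: SET max = 13): count unchanged
  event 11 (t=82: INC max by 1): count unchanged
  event 12 (t=84: DEL total): count unchanged
Final: count = -2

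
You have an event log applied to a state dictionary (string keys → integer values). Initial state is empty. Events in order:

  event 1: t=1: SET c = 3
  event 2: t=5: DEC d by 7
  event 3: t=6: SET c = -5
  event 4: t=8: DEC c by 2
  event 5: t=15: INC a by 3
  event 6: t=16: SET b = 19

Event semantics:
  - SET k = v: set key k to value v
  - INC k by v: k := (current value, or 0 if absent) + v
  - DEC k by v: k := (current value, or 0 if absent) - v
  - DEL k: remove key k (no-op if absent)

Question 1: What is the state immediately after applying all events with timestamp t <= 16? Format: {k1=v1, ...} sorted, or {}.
Apply events with t <= 16 (6 events):
  after event 1 (t=1: SET c = 3): {c=3}
  after event 2 (t=5: DEC d by 7): {c=3, d=-7}
  after event 3 (t=6: SET c = -5): {c=-5, d=-7}
  after event 4 (t=8: DEC c by 2): {c=-7, d=-7}
  after event 5 (t=15: INC a by 3): {a=3, c=-7, d=-7}
  after event 6 (t=16: SET b = 19): {a=3, b=19, c=-7, d=-7}

Answer: {a=3, b=19, c=-7, d=-7}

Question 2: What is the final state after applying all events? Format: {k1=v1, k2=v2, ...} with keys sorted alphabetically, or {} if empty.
Answer: {a=3, b=19, c=-7, d=-7}

Derivation:
  after event 1 (t=1: SET c = 3): {c=3}
  after event 2 (t=5: DEC d by 7): {c=3, d=-7}
  after event 3 (t=6: SET c = -5): {c=-5, d=-7}
  after event 4 (t=8: DEC c by 2): {c=-7, d=-7}
  after event 5 (t=15: INC a by 3): {a=3, c=-7, d=-7}
  after event 6 (t=16: SET b = 19): {a=3, b=19, c=-7, d=-7}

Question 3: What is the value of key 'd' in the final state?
Track key 'd' through all 6 events:
  event 1 (t=1: SET c = 3): d unchanged
  event 2 (t=5: DEC d by 7): d (absent) -> -7
  event 3 (t=6: SET c = -5): d unchanged
  event 4 (t=8: DEC c by 2): d unchanged
  event 5 (t=15: INC a by 3): d unchanged
  event 6 (t=16: SET b = 19): d unchanged
Final: d = -7

Answer: -7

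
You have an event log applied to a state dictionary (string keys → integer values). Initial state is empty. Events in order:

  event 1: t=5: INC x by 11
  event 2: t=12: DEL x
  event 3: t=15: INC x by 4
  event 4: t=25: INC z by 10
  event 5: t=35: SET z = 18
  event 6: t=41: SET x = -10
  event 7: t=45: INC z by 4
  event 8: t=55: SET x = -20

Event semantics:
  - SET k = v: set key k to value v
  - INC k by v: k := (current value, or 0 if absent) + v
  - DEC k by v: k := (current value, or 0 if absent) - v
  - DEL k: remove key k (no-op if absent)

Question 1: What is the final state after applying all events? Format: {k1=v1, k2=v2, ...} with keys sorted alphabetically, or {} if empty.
Answer: {x=-20, z=22}

Derivation:
  after event 1 (t=5: INC x by 11): {x=11}
  after event 2 (t=12: DEL x): {}
  after event 3 (t=15: INC x by 4): {x=4}
  after event 4 (t=25: INC z by 10): {x=4, z=10}
  after event 5 (t=35: SET z = 18): {x=4, z=18}
  after event 6 (t=41: SET x = -10): {x=-10, z=18}
  after event 7 (t=45: INC z by 4): {x=-10, z=22}
  after event 8 (t=55: SET x = -20): {x=-20, z=22}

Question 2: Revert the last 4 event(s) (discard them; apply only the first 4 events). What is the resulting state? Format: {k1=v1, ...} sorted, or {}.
Keep first 4 events (discard last 4):
  after event 1 (t=5: INC x by 11): {x=11}
  after event 2 (t=12: DEL x): {}
  after event 3 (t=15: INC x by 4): {x=4}
  after event 4 (t=25: INC z by 10): {x=4, z=10}

Answer: {x=4, z=10}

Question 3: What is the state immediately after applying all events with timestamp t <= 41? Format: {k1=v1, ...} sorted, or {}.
Apply events with t <= 41 (6 events):
  after event 1 (t=5: INC x by 11): {x=11}
  after event 2 (t=12: DEL x): {}
  after event 3 (t=15: INC x by 4): {x=4}
  after event 4 (t=25: INC z by 10): {x=4, z=10}
  after event 5 (t=35: SET z = 18): {x=4, z=18}
  after event 6 (t=41: SET x = -10): {x=-10, z=18}

Answer: {x=-10, z=18}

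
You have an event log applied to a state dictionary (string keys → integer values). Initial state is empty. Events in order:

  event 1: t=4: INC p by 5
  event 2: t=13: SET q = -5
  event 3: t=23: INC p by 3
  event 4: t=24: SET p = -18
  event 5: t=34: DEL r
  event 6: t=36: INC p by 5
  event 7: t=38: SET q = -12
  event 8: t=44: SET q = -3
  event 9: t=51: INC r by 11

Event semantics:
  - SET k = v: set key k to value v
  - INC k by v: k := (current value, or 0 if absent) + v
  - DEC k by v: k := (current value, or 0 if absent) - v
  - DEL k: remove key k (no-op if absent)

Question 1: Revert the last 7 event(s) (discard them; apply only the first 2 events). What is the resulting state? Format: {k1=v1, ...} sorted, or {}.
Keep first 2 events (discard last 7):
  after event 1 (t=4: INC p by 5): {p=5}
  after event 2 (t=13: SET q = -5): {p=5, q=-5}

Answer: {p=5, q=-5}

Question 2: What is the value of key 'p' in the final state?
Track key 'p' through all 9 events:
  event 1 (t=4: INC p by 5): p (absent) -> 5
  event 2 (t=13: SET q = -5): p unchanged
  event 3 (t=23: INC p by 3): p 5 -> 8
  event 4 (t=24: SET p = -18): p 8 -> -18
  event 5 (t=34: DEL r): p unchanged
  event 6 (t=36: INC p by 5): p -18 -> -13
  event 7 (t=38: SET q = -12): p unchanged
  event 8 (t=44: SET q = -3): p unchanged
  event 9 (t=51: INC r by 11): p unchanged
Final: p = -13

Answer: -13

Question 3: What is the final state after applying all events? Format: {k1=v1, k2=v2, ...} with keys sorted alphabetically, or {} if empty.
Answer: {p=-13, q=-3, r=11}

Derivation:
  after event 1 (t=4: INC p by 5): {p=5}
  after event 2 (t=13: SET q = -5): {p=5, q=-5}
  after event 3 (t=23: INC p by 3): {p=8, q=-5}
  after event 4 (t=24: SET p = -18): {p=-18, q=-5}
  after event 5 (t=34: DEL r): {p=-18, q=-5}
  after event 6 (t=36: INC p by 5): {p=-13, q=-5}
  after event 7 (t=38: SET q = -12): {p=-13, q=-12}
  after event 8 (t=44: SET q = -3): {p=-13, q=-3}
  after event 9 (t=51: INC r by 11): {p=-13, q=-3, r=11}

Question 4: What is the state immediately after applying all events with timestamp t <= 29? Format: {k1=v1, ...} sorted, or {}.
Apply events with t <= 29 (4 events):
  after event 1 (t=4: INC p by 5): {p=5}
  after event 2 (t=13: SET q = -5): {p=5, q=-5}
  after event 3 (t=23: INC p by 3): {p=8, q=-5}
  after event 4 (t=24: SET p = -18): {p=-18, q=-5}

Answer: {p=-18, q=-5}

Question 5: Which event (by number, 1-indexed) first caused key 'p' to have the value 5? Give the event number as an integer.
Answer: 1

Derivation:
Looking for first event where p becomes 5:
  event 1: p (absent) -> 5  <-- first match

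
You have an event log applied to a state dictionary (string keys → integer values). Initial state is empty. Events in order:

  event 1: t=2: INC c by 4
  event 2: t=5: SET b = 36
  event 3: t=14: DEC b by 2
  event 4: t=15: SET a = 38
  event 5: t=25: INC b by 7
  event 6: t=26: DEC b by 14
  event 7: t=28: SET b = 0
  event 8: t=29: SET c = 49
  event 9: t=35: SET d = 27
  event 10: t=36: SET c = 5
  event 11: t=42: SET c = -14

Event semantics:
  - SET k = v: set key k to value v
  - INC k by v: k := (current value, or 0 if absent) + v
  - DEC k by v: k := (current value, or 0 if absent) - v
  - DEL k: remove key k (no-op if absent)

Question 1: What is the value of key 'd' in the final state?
Answer: 27

Derivation:
Track key 'd' through all 11 events:
  event 1 (t=2: INC c by 4): d unchanged
  event 2 (t=5: SET b = 36): d unchanged
  event 3 (t=14: DEC b by 2): d unchanged
  event 4 (t=15: SET a = 38): d unchanged
  event 5 (t=25: INC b by 7): d unchanged
  event 6 (t=26: DEC b by 14): d unchanged
  event 7 (t=28: SET b = 0): d unchanged
  event 8 (t=29: SET c = 49): d unchanged
  event 9 (t=35: SET d = 27): d (absent) -> 27
  event 10 (t=36: SET c = 5): d unchanged
  event 11 (t=42: SET c = -14): d unchanged
Final: d = 27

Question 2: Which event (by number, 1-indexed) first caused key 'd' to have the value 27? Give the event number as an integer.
Looking for first event where d becomes 27:
  event 9: d (absent) -> 27  <-- first match

Answer: 9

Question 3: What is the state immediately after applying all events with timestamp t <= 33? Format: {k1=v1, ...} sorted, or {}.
Apply events with t <= 33 (8 events):
  after event 1 (t=2: INC c by 4): {c=4}
  after event 2 (t=5: SET b = 36): {b=36, c=4}
  after event 3 (t=14: DEC b by 2): {b=34, c=4}
  after event 4 (t=15: SET a = 38): {a=38, b=34, c=4}
  after event 5 (t=25: INC b by 7): {a=38, b=41, c=4}
  after event 6 (t=26: DEC b by 14): {a=38, b=27, c=4}
  after event 7 (t=28: SET b = 0): {a=38, b=0, c=4}
  after event 8 (t=29: SET c = 49): {a=38, b=0, c=49}

Answer: {a=38, b=0, c=49}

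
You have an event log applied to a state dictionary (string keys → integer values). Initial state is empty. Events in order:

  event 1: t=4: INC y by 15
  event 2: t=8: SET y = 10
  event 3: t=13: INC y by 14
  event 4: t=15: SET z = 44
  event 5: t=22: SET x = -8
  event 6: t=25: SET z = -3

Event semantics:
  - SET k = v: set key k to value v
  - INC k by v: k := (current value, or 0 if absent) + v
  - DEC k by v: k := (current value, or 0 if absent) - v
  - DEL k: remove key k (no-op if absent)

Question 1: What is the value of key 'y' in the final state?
Track key 'y' through all 6 events:
  event 1 (t=4: INC y by 15): y (absent) -> 15
  event 2 (t=8: SET y = 10): y 15 -> 10
  event 3 (t=13: INC y by 14): y 10 -> 24
  event 4 (t=15: SET z = 44): y unchanged
  event 5 (t=22: SET x = -8): y unchanged
  event 6 (t=25: SET z = -3): y unchanged
Final: y = 24

Answer: 24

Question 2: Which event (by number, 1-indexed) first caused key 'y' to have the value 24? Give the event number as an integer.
Looking for first event where y becomes 24:
  event 1: y = 15
  event 2: y = 10
  event 3: y 10 -> 24  <-- first match

Answer: 3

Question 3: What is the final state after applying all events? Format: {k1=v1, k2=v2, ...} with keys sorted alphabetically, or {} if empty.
Answer: {x=-8, y=24, z=-3}

Derivation:
  after event 1 (t=4: INC y by 15): {y=15}
  after event 2 (t=8: SET y = 10): {y=10}
  after event 3 (t=13: INC y by 14): {y=24}
  after event 4 (t=15: SET z = 44): {y=24, z=44}
  after event 5 (t=22: SET x = -8): {x=-8, y=24, z=44}
  after event 6 (t=25: SET z = -3): {x=-8, y=24, z=-3}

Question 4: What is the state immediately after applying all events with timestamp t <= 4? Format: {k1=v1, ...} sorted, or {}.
Answer: {y=15}

Derivation:
Apply events with t <= 4 (1 events):
  after event 1 (t=4: INC y by 15): {y=15}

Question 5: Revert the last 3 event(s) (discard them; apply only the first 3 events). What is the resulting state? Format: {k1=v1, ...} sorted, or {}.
Answer: {y=24}

Derivation:
Keep first 3 events (discard last 3):
  after event 1 (t=4: INC y by 15): {y=15}
  after event 2 (t=8: SET y = 10): {y=10}
  after event 3 (t=13: INC y by 14): {y=24}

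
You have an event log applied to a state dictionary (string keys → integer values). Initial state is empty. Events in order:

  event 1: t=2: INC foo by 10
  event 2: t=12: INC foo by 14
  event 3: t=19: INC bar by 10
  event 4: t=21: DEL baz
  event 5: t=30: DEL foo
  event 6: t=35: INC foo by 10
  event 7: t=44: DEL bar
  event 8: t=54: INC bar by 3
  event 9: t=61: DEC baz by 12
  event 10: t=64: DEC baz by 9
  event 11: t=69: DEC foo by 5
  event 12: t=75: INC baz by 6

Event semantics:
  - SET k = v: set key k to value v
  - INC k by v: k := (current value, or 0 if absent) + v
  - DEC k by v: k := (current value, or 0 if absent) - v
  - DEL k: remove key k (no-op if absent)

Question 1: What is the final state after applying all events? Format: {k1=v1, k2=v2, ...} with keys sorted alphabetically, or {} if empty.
Answer: {bar=3, baz=-15, foo=5}

Derivation:
  after event 1 (t=2: INC foo by 10): {foo=10}
  after event 2 (t=12: INC foo by 14): {foo=24}
  after event 3 (t=19: INC bar by 10): {bar=10, foo=24}
  after event 4 (t=21: DEL baz): {bar=10, foo=24}
  after event 5 (t=30: DEL foo): {bar=10}
  after event 6 (t=35: INC foo by 10): {bar=10, foo=10}
  after event 7 (t=44: DEL bar): {foo=10}
  after event 8 (t=54: INC bar by 3): {bar=3, foo=10}
  after event 9 (t=61: DEC baz by 12): {bar=3, baz=-12, foo=10}
  after event 10 (t=64: DEC baz by 9): {bar=3, baz=-21, foo=10}
  after event 11 (t=69: DEC foo by 5): {bar=3, baz=-21, foo=5}
  after event 12 (t=75: INC baz by 6): {bar=3, baz=-15, foo=5}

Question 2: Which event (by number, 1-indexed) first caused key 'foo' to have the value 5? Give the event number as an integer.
Answer: 11

Derivation:
Looking for first event where foo becomes 5:
  event 1: foo = 10
  event 2: foo = 24
  event 3: foo = 24
  event 4: foo = 24
  event 5: foo = (absent)
  event 6: foo = 10
  event 7: foo = 10
  event 8: foo = 10
  event 9: foo = 10
  event 10: foo = 10
  event 11: foo 10 -> 5  <-- first match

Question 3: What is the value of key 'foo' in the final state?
Answer: 5

Derivation:
Track key 'foo' through all 12 events:
  event 1 (t=2: INC foo by 10): foo (absent) -> 10
  event 2 (t=12: INC foo by 14): foo 10 -> 24
  event 3 (t=19: INC bar by 10): foo unchanged
  event 4 (t=21: DEL baz): foo unchanged
  event 5 (t=30: DEL foo): foo 24 -> (absent)
  event 6 (t=35: INC foo by 10): foo (absent) -> 10
  event 7 (t=44: DEL bar): foo unchanged
  event 8 (t=54: INC bar by 3): foo unchanged
  event 9 (t=61: DEC baz by 12): foo unchanged
  event 10 (t=64: DEC baz by 9): foo unchanged
  event 11 (t=69: DEC foo by 5): foo 10 -> 5
  event 12 (t=75: INC baz by 6): foo unchanged
Final: foo = 5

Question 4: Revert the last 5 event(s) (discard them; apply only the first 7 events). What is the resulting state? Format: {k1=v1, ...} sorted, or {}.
Keep first 7 events (discard last 5):
  after event 1 (t=2: INC foo by 10): {foo=10}
  after event 2 (t=12: INC foo by 14): {foo=24}
  after event 3 (t=19: INC bar by 10): {bar=10, foo=24}
  after event 4 (t=21: DEL baz): {bar=10, foo=24}
  after event 5 (t=30: DEL foo): {bar=10}
  after event 6 (t=35: INC foo by 10): {bar=10, foo=10}
  after event 7 (t=44: DEL bar): {foo=10}

Answer: {foo=10}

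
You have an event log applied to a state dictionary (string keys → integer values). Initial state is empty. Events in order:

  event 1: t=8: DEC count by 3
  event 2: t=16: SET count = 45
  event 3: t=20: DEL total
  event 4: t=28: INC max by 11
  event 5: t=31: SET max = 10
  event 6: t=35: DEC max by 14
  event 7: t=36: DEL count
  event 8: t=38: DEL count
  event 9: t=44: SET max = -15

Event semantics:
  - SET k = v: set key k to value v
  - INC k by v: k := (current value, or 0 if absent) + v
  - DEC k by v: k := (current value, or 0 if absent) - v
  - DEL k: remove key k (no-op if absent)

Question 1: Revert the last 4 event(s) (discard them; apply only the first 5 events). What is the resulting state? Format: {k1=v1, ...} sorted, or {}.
Keep first 5 events (discard last 4):
  after event 1 (t=8: DEC count by 3): {count=-3}
  after event 2 (t=16: SET count = 45): {count=45}
  after event 3 (t=20: DEL total): {count=45}
  after event 4 (t=28: INC max by 11): {count=45, max=11}
  after event 5 (t=31: SET max = 10): {count=45, max=10}

Answer: {count=45, max=10}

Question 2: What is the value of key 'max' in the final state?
Answer: -15

Derivation:
Track key 'max' through all 9 events:
  event 1 (t=8: DEC count by 3): max unchanged
  event 2 (t=16: SET count = 45): max unchanged
  event 3 (t=20: DEL total): max unchanged
  event 4 (t=28: INC max by 11): max (absent) -> 11
  event 5 (t=31: SET max = 10): max 11 -> 10
  event 6 (t=35: DEC max by 14): max 10 -> -4
  event 7 (t=36: DEL count): max unchanged
  event 8 (t=38: DEL count): max unchanged
  event 9 (t=44: SET max = -15): max -4 -> -15
Final: max = -15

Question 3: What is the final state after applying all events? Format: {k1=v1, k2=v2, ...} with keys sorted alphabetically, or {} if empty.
  after event 1 (t=8: DEC count by 3): {count=-3}
  after event 2 (t=16: SET count = 45): {count=45}
  after event 3 (t=20: DEL total): {count=45}
  after event 4 (t=28: INC max by 11): {count=45, max=11}
  after event 5 (t=31: SET max = 10): {count=45, max=10}
  after event 6 (t=35: DEC max by 14): {count=45, max=-4}
  after event 7 (t=36: DEL count): {max=-4}
  after event 8 (t=38: DEL count): {max=-4}
  after event 9 (t=44: SET max = -15): {max=-15}

Answer: {max=-15}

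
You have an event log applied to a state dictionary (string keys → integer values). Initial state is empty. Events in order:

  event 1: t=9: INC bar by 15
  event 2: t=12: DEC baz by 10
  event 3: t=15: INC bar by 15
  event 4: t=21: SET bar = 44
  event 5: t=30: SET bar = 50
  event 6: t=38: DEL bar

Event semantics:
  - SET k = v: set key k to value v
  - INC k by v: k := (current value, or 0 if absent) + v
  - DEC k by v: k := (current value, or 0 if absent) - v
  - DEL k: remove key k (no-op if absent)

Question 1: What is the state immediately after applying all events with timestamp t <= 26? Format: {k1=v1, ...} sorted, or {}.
Answer: {bar=44, baz=-10}

Derivation:
Apply events with t <= 26 (4 events):
  after event 1 (t=9: INC bar by 15): {bar=15}
  after event 2 (t=12: DEC baz by 10): {bar=15, baz=-10}
  after event 3 (t=15: INC bar by 15): {bar=30, baz=-10}
  after event 4 (t=21: SET bar = 44): {bar=44, baz=-10}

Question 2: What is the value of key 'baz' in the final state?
Track key 'baz' through all 6 events:
  event 1 (t=9: INC bar by 15): baz unchanged
  event 2 (t=12: DEC baz by 10): baz (absent) -> -10
  event 3 (t=15: INC bar by 15): baz unchanged
  event 4 (t=21: SET bar = 44): baz unchanged
  event 5 (t=30: SET bar = 50): baz unchanged
  event 6 (t=38: DEL bar): baz unchanged
Final: baz = -10

Answer: -10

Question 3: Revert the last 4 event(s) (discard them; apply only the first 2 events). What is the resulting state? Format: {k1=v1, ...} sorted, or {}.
Answer: {bar=15, baz=-10}

Derivation:
Keep first 2 events (discard last 4):
  after event 1 (t=9: INC bar by 15): {bar=15}
  after event 2 (t=12: DEC baz by 10): {bar=15, baz=-10}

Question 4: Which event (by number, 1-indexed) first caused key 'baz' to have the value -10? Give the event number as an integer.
Answer: 2

Derivation:
Looking for first event where baz becomes -10:
  event 2: baz (absent) -> -10  <-- first match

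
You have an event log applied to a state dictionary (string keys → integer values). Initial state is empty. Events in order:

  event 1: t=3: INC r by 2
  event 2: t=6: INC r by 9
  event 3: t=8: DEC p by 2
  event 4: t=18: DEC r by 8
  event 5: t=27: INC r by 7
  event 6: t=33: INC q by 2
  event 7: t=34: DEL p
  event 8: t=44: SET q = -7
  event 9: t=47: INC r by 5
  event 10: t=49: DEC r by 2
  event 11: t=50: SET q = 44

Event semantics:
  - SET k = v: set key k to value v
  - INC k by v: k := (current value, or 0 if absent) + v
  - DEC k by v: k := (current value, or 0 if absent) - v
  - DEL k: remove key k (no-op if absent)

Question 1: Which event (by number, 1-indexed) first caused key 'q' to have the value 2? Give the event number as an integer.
Looking for first event where q becomes 2:
  event 6: q (absent) -> 2  <-- first match

Answer: 6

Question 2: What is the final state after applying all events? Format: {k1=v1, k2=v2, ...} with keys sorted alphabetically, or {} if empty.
  after event 1 (t=3: INC r by 2): {r=2}
  after event 2 (t=6: INC r by 9): {r=11}
  after event 3 (t=8: DEC p by 2): {p=-2, r=11}
  after event 4 (t=18: DEC r by 8): {p=-2, r=3}
  after event 5 (t=27: INC r by 7): {p=-2, r=10}
  after event 6 (t=33: INC q by 2): {p=-2, q=2, r=10}
  after event 7 (t=34: DEL p): {q=2, r=10}
  after event 8 (t=44: SET q = -7): {q=-7, r=10}
  after event 9 (t=47: INC r by 5): {q=-7, r=15}
  after event 10 (t=49: DEC r by 2): {q=-7, r=13}
  after event 11 (t=50: SET q = 44): {q=44, r=13}

Answer: {q=44, r=13}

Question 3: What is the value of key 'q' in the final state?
Track key 'q' through all 11 events:
  event 1 (t=3: INC r by 2): q unchanged
  event 2 (t=6: INC r by 9): q unchanged
  event 3 (t=8: DEC p by 2): q unchanged
  event 4 (t=18: DEC r by 8): q unchanged
  event 5 (t=27: INC r by 7): q unchanged
  event 6 (t=33: INC q by 2): q (absent) -> 2
  event 7 (t=34: DEL p): q unchanged
  event 8 (t=44: SET q = -7): q 2 -> -7
  event 9 (t=47: INC r by 5): q unchanged
  event 10 (t=49: DEC r by 2): q unchanged
  event 11 (t=50: SET q = 44): q -7 -> 44
Final: q = 44

Answer: 44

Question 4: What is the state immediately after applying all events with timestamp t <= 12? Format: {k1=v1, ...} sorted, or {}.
Answer: {p=-2, r=11}

Derivation:
Apply events with t <= 12 (3 events):
  after event 1 (t=3: INC r by 2): {r=2}
  after event 2 (t=6: INC r by 9): {r=11}
  after event 3 (t=8: DEC p by 2): {p=-2, r=11}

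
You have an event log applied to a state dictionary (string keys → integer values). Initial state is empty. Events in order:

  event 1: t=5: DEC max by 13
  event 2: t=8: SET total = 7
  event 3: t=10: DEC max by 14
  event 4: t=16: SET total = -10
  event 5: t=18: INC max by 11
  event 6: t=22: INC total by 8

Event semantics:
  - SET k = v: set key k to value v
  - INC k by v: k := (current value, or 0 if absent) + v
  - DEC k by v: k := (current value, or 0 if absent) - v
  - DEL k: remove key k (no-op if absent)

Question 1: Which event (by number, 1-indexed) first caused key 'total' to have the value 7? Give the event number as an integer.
Answer: 2

Derivation:
Looking for first event where total becomes 7:
  event 2: total (absent) -> 7  <-- first match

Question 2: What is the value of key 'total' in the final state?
Track key 'total' through all 6 events:
  event 1 (t=5: DEC max by 13): total unchanged
  event 2 (t=8: SET total = 7): total (absent) -> 7
  event 3 (t=10: DEC max by 14): total unchanged
  event 4 (t=16: SET total = -10): total 7 -> -10
  event 5 (t=18: INC max by 11): total unchanged
  event 6 (t=22: INC total by 8): total -10 -> -2
Final: total = -2

Answer: -2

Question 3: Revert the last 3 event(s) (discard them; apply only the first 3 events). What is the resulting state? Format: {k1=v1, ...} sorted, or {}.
Answer: {max=-27, total=7}

Derivation:
Keep first 3 events (discard last 3):
  after event 1 (t=5: DEC max by 13): {max=-13}
  after event 2 (t=8: SET total = 7): {max=-13, total=7}
  after event 3 (t=10: DEC max by 14): {max=-27, total=7}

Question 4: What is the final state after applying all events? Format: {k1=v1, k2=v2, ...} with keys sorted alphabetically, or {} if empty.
Answer: {max=-16, total=-2}

Derivation:
  after event 1 (t=5: DEC max by 13): {max=-13}
  after event 2 (t=8: SET total = 7): {max=-13, total=7}
  after event 3 (t=10: DEC max by 14): {max=-27, total=7}
  after event 4 (t=16: SET total = -10): {max=-27, total=-10}
  after event 5 (t=18: INC max by 11): {max=-16, total=-10}
  after event 6 (t=22: INC total by 8): {max=-16, total=-2}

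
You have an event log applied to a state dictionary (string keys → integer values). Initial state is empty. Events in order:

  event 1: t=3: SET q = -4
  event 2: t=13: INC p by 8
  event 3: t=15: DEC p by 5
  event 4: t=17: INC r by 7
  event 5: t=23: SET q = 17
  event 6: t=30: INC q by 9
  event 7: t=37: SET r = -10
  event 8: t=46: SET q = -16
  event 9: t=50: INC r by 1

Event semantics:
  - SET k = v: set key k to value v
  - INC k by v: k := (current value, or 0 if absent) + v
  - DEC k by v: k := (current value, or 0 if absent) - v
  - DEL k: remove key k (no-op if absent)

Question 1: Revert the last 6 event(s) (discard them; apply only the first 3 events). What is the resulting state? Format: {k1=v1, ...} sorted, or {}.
Answer: {p=3, q=-4}

Derivation:
Keep first 3 events (discard last 6):
  after event 1 (t=3: SET q = -4): {q=-4}
  after event 2 (t=13: INC p by 8): {p=8, q=-4}
  after event 3 (t=15: DEC p by 5): {p=3, q=-4}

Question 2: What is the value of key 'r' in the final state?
Track key 'r' through all 9 events:
  event 1 (t=3: SET q = -4): r unchanged
  event 2 (t=13: INC p by 8): r unchanged
  event 3 (t=15: DEC p by 5): r unchanged
  event 4 (t=17: INC r by 7): r (absent) -> 7
  event 5 (t=23: SET q = 17): r unchanged
  event 6 (t=30: INC q by 9): r unchanged
  event 7 (t=37: SET r = -10): r 7 -> -10
  event 8 (t=46: SET q = -16): r unchanged
  event 9 (t=50: INC r by 1): r -10 -> -9
Final: r = -9

Answer: -9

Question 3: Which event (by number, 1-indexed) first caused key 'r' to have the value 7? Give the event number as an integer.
Looking for first event where r becomes 7:
  event 4: r (absent) -> 7  <-- first match

Answer: 4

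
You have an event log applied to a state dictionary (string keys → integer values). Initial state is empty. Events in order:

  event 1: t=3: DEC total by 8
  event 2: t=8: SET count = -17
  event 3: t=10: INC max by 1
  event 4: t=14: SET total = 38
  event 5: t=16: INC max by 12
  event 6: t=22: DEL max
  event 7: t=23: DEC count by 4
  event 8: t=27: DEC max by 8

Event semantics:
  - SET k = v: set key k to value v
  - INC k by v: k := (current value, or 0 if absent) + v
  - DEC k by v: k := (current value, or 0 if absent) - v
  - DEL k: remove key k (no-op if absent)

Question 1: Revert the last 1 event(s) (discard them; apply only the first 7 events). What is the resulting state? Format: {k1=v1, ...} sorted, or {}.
Answer: {count=-21, total=38}

Derivation:
Keep first 7 events (discard last 1):
  after event 1 (t=3: DEC total by 8): {total=-8}
  after event 2 (t=8: SET count = -17): {count=-17, total=-8}
  after event 3 (t=10: INC max by 1): {count=-17, max=1, total=-8}
  after event 4 (t=14: SET total = 38): {count=-17, max=1, total=38}
  after event 5 (t=16: INC max by 12): {count=-17, max=13, total=38}
  after event 6 (t=22: DEL max): {count=-17, total=38}
  after event 7 (t=23: DEC count by 4): {count=-21, total=38}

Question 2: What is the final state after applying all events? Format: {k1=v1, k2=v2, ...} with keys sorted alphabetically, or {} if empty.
Answer: {count=-21, max=-8, total=38}

Derivation:
  after event 1 (t=3: DEC total by 8): {total=-8}
  after event 2 (t=8: SET count = -17): {count=-17, total=-8}
  after event 3 (t=10: INC max by 1): {count=-17, max=1, total=-8}
  after event 4 (t=14: SET total = 38): {count=-17, max=1, total=38}
  after event 5 (t=16: INC max by 12): {count=-17, max=13, total=38}
  after event 6 (t=22: DEL max): {count=-17, total=38}
  after event 7 (t=23: DEC count by 4): {count=-21, total=38}
  after event 8 (t=27: DEC max by 8): {count=-21, max=-8, total=38}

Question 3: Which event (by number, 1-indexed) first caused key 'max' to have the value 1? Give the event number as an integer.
Looking for first event where max becomes 1:
  event 3: max (absent) -> 1  <-- first match

Answer: 3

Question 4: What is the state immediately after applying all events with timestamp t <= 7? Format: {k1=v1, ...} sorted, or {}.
Apply events with t <= 7 (1 events):
  after event 1 (t=3: DEC total by 8): {total=-8}

Answer: {total=-8}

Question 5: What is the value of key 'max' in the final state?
Answer: -8

Derivation:
Track key 'max' through all 8 events:
  event 1 (t=3: DEC total by 8): max unchanged
  event 2 (t=8: SET count = -17): max unchanged
  event 3 (t=10: INC max by 1): max (absent) -> 1
  event 4 (t=14: SET total = 38): max unchanged
  event 5 (t=16: INC max by 12): max 1 -> 13
  event 6 (t=22: DEL max): max 13 -> (absent)
  event 7 (t=23: DEC count by 4): max unchanged
  event 8 (t=27: DEC max by 8): max (absent) -> -8
Final: max = -8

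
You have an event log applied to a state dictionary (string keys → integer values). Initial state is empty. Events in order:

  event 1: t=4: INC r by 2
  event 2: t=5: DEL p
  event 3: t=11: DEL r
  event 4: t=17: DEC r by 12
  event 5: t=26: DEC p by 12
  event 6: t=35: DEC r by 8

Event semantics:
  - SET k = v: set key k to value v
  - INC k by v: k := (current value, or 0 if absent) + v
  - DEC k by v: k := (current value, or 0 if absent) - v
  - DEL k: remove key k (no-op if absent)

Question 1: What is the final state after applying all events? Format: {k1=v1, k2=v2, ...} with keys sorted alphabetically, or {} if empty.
  after event 1 (t=4: INC r by 2): {r=2}
  after event 2 (t=5: DEL p): {r=2}
  after event 3 (t=11: DEL r): {}
  after event 4 (t=17: DEC r by 12): {r=-12}
  after event 5 (t=26: DEC p by 12): {p=-12, r=-12}
  after event 6 (t=35: DEC r by 8): {p=-12, r=-20}

Answer: {p=-12, r=-20}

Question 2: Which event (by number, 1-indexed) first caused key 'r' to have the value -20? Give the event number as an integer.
Answer: 6

Derivation:
Looking for first event where r becomes -20:
  event 1: r = 2
  event 2: r = 2
  event 3: r = (absent)
  event 4: r = -12
  event 5: r = -12
  event 6: r -12 -> -20  <-- first match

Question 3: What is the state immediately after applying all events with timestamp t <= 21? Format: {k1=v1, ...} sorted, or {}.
Apply events with t <= 21 (4 events):
  after event 1 (t=4: INC r by 2): {r=2}
  after event 2 (t=5: DEL p): {r=2}
  after event 3 (t=11: DEL r): {}
  after event 4 (t=17: DEC r by 12): {r=-12}

Answer: {r=-12}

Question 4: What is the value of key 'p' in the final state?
Track key 'p' through all 6 events:
  event 1 (t=4: INC r by 2): p unchanged
  event 2 (t=5: DEL p): p (absent) -> (absent)
  event 3 (t=11: DEL r): p unchanged
  event 4 (t=17: DEC r by 12): p unchanged
  event 5 (t=26: DEC p by 12): p (absent) -> -12
  event 6 (t=35: DEC r by 8): p unchanged
Final: p = -12

Answer: -12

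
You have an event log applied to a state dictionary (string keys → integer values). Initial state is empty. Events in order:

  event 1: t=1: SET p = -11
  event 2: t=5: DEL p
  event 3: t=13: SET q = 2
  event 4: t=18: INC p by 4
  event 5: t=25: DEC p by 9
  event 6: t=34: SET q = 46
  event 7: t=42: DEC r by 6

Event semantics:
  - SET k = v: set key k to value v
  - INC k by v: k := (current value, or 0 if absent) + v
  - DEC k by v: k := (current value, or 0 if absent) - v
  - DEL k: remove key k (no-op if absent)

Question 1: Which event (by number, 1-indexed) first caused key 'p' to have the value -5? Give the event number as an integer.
Answer: 5

Derivation:
Looking for first event where p becomes -5:
  event 1: p = -11
  event 2: p = (absent)
  event 4: p = 4
  event 5: p 4 -> -5  <-- first match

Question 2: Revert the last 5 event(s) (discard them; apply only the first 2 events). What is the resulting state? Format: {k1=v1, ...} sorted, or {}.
Answer: {}

Derivation:
Keep first 2 events (discard last 5):
  after event 1 (t=1: SET p = -11): {p=-11}
  after event 2 (t=5: DEL p): {}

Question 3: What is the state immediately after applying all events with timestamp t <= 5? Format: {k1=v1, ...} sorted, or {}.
Apply events with t <= 5 (2 events):
  after event 1 (t=1: SET p = -11): {p=-11}
  after event 2 (t=5: DEL p): {}

Answer: {}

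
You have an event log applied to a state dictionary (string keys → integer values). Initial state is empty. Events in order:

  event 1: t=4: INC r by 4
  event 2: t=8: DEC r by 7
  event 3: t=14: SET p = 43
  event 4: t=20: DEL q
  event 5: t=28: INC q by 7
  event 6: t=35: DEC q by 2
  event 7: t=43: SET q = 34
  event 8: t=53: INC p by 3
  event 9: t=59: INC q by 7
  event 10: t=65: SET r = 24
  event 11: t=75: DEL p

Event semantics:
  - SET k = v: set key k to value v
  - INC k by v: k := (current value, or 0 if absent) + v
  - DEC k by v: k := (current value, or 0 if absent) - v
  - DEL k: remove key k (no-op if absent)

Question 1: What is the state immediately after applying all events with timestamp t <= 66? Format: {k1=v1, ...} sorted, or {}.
Apply events with t <= 66 (10 events):
  after event 1 (t=4: INC r by 4): {r=4}
  after event 2 (t=8: DEC r by 7): {r=-3}
  after event 3 (t=14: SET p = 43): {p=43, r=-3}
  after event 4 (t=20: DEL q): {p=43, r=-3}
  after event 5 (t=28: INC q by 7): {p=43, q=7, r=-3}
  after event 6 (t=35: DEC q by 2): {p=43, q=5, r=-3}
  after event 7 (t=43: SET q = 34): {p=43, q=34, r=-3}
  after event 8 (t=53: INC p by 3): {p=46, q=34, r=-3}
  after event 9 (t=59: INC q by 7): {p=46, q=41, r=-3}
  after event 10 (t=65: SET r = 24): {p=46, q=41, r=24}

Answer: {p=46, q=41, r=24}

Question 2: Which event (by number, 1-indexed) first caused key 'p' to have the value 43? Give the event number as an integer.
Looking for first event where p becomes 43:
  event 3: p (absent) -> 43  <-- first match

Answer: 3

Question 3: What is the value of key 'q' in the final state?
Track key 'q' through all 11 events:
  event 1 (t=4: INC r by 4): q unchanged
  event 2 (t=8: DEC r by 7): q unchanged
  event 3 (t=14: SET p = 43): q unchanged
  event 4 (t=20: DEL q): q (absent) -> (absent)
  event 5 (t=28: INC q by 7): q (absent) -> 7
  event 6 (t=35: DEC q by 2): q 7 -> 5
  event 7 (t=43: SET q = 34): q 5 -> 34
  event 8 (t=53: INC p by 3): q unchanged
  event 9 (t=59: INC q by 7): q 34 -> 41
  event 10 (t=65: SET r = 24): q unchanged
  event 11 (t=75: DEL p): q unchanged
Final: q = 41

Answer: 41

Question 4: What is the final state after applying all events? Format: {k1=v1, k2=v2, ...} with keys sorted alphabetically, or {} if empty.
  after event 1 (t=4: INC r by 4): {r=4}
  after event 2 (t=8: DEC r by 7): {r=-3}
  after event 3 (t=14: SET p = 43): {p=43, r=-3}
  after event 4 (t=20: DEL q): {p=43, r=-3}
  after event 5 (t=28: INC q by 7): {p=43, q=7, r=-3}
  after event 6 (t=35: DEC q by 2): {p=43, q=5, r=-3}
  after event 7 (t=43: SET q = 34): {p=43, q=34, r=-3}
  after event 8 (t=53: INC p by 3): {p=46, q=34, r=-3}
  after event 9 (t=59: INC q by 7): {p=46, q=41, r=-3}
  after event 10 (t=65: SET r = 24): {p=46, q=41, r=24}
  after event 11 (t=75: DEL p): {q=41, r=24}

Answer: {q=41, r=24}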